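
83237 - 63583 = 19654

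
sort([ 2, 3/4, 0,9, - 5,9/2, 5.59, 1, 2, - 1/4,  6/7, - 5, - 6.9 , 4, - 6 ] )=[ - 6.9, - 6, - 5, - 5, - 1/4, 0,3/4, 6/7 , 1,2, 2 , 4,9/2 , 5.59, 9]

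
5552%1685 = 497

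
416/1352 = 4/13 = 0.31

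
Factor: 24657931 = 1613^1*15287^1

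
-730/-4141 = 730/4141=0.18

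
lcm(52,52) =52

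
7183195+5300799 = 12483994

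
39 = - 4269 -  - 4308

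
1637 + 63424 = 65061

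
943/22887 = 943/22887 = 0.04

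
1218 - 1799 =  - 581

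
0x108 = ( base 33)80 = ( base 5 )2024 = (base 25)AE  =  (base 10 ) 264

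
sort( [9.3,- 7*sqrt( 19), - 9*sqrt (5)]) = [ - 7*sqrt(19), - 9 * sqrt( 5),9.3]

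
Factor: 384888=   2^3*3^1*7^1*29^1*79^1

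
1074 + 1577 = 2651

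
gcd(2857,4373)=1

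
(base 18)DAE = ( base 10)4406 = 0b1000100110110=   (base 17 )f43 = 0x1136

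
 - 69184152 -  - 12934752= - 56249400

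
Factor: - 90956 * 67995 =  - 6184553220 = - 2^2 * 3^2*5^1*1511^1*22739^1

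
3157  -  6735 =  - 3578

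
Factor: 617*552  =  340584 = 2^3 * 3^1*23^1 * 617^1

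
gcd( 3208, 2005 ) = 401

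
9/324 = 1/36 = 0.03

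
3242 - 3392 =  - 150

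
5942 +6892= 12834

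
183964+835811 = 1019775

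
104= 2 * 52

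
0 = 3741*0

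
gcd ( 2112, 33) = 33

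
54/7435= 54/7435 = 0.01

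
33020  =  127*260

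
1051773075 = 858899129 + 192873946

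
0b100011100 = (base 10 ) 284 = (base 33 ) 8k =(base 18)fe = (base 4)10130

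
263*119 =31297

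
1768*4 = 7072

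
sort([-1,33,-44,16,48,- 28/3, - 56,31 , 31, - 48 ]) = [ - 56,  -  48,-44 , - 28/3, - 1,16,31, 31,33, 48]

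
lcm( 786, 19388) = 58164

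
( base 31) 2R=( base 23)3k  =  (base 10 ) 89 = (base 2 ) 1011001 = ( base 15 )5e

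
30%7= 2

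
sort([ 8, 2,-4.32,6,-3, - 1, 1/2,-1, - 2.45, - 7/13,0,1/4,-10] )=[ - 10 , - 4.32 , - 3 ,-2.45, - 1, - 1,-7/13, 0,1/4, 1/2, 2, 6,8]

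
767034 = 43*17838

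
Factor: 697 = 17^1*41^1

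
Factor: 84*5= 420  =  2^2*3^1*5^1*7^1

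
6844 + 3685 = 10529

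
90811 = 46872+43939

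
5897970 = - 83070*(-71)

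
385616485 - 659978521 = - 274362036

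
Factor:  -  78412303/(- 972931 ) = 421^( - 1)*2311^ (-1) * 3037^1* 25819^1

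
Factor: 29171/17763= 3^ ( - 1) * 191^( - 1 )* 941^1= 941/573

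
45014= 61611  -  16597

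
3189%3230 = 3189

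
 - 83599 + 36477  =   - 47122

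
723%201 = 120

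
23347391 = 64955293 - 41607902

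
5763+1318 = 7081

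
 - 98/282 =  - 1+92/141 = - 0.35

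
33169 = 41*809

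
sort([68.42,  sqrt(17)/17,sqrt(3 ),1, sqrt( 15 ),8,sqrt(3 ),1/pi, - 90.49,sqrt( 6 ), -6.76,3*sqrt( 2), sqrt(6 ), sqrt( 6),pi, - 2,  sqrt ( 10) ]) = [ - 90.49, - 6.76,-2,sqrt( 17) /17,1/pi , 1, sqrt( 3 ),sqrt(3),sqrt( 6 ),sqrt ( 6 ) , sqrt ( 6 ), pi,sqrt(10),sqrt(15 ) , 3*sqrt(2 ),8, 68.42] 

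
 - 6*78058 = -468348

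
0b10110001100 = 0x58c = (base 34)17Q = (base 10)1420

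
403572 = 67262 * 6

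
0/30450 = 0 = 0.00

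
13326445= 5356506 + 7969939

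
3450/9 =1150/3= 383.33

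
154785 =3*51595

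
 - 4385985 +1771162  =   - 2614823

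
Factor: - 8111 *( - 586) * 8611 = 40928479106 = 2^1*79^1*109^1*293^1*8111^1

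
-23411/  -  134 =174+95/134 = 174.71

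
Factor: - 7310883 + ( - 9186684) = -16497567 = -3^3*19^1*32159^1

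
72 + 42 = 114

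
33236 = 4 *8309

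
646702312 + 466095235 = 1112797547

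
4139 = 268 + 3871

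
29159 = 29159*1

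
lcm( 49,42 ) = 294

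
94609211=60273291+34335920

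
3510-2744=766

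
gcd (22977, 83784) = 3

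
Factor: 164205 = 3^2*5^1*41^1*89^1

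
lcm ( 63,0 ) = 0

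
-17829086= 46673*( - 382)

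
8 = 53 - 45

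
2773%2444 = 329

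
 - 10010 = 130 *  ( - 77 ) 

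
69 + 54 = 123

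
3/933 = 1/311 = 0.00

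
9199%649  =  113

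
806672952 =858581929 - 51908977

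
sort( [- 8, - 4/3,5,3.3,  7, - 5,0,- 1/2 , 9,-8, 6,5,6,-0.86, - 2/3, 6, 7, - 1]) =[ - 8, - 8, - 5, - 4/3, - 1, - 0.86, - 2/3, - 1/2, 0,3.3,5,5, 6,6, 6,7,7, 9 ] 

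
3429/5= 685 + 4/5 = 685.80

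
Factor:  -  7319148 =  - 2^2*3^1*609929^1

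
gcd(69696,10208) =352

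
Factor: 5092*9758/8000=6210967/1000 = 2^ (  -  3 )*5^( - 3)*7^1*17^1*19^1*41^1*67^1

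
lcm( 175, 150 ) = 1050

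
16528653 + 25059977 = 41588630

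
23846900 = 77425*308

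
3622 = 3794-172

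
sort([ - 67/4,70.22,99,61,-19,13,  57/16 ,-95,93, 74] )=[  -  95,-19, -67/4,57/16,13,61, 70.22,74,93,99 ] 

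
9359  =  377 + 8982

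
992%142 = 140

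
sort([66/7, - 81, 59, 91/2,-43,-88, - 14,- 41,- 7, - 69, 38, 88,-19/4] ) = [ - 88, - 81,-69,- 43, - 41, - 14, - 7, - 19/4, 66/7, 38, 91/2,59,88 ]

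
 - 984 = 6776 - 7760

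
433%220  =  213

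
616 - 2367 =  - 1751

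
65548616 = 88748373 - 23199757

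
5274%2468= 338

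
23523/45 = 522 + 11/15 = 522.73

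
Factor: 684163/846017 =29^(-1 ) *29173^(- 1)*684163^1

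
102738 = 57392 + 45346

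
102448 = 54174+48274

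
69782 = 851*82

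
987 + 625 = 1612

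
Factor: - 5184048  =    -  2^4*3^1* 17^1*6353^1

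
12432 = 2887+9545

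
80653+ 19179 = 99832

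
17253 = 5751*3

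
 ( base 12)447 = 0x277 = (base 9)771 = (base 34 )ij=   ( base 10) 631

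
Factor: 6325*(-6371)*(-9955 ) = 5^3*11^2*23^2 * 181^1*277^1 = 401152404125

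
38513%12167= 2012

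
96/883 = 96/883= 0.11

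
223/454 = 223/454 =0.49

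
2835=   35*81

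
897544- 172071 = 725473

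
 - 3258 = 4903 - 8161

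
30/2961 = 10/987 = 0.01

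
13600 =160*85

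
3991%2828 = 1163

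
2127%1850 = 277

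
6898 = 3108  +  3790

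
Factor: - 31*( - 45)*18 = 2^1*3^4*5^1*31^1=25110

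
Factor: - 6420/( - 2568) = 5/2  =  2^( - 1) * 5^1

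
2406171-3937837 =-1531666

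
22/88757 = 22/88757= 0.00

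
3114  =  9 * 346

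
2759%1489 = 1270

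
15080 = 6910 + 8170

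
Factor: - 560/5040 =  - 3^( - 2)= - 1/9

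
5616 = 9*624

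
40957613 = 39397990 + 1559623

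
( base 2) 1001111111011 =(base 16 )13FB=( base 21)bcc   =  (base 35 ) 465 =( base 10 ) 5115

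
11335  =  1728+9607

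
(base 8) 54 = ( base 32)1C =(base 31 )1D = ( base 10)44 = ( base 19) 26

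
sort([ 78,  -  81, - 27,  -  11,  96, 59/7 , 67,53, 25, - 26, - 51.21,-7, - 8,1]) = [ - 81,-51.21, - 27, - 26,-11,-8, - 7,1,  59/7,25,  53, 67, 78,96]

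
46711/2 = 46711/2= 23355.50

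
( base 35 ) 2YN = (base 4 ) 321033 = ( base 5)104123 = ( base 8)7117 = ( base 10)3663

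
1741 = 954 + 787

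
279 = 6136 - 5857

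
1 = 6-5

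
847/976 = 847/976 = 0.87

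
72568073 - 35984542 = 36583531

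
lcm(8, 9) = 72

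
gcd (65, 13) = 13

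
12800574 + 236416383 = 249216957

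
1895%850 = 195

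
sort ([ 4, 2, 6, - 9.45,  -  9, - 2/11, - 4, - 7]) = [ - 9.45 ,  -  9,-7,-4, - 2/11,2 , 4,6 ] 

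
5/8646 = 5/8646 = 0.00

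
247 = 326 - 79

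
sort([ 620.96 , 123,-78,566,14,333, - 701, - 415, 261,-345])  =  [ - 701, - 415, - 345, - 78,14, 123,261 , 333,566,620.96]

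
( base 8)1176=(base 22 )170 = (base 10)638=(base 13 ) 3A1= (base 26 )OE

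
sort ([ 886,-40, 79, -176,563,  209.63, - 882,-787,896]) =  [ - 882,  -  787,-176, - 40,79, 209.63, 563,886, 896] 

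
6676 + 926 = 7602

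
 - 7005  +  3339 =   -  3666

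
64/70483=64/70483 = 0.00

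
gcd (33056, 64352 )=32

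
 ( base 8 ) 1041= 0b1000100001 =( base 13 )32c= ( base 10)545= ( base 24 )mh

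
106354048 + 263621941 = 369975989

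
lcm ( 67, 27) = 1809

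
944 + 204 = 1148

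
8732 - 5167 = 3565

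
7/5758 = 7/5758 = 0.00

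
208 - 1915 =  - 1707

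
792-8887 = - 8095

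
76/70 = 1 +3/35 = 1.09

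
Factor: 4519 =4519^1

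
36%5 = 1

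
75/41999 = 75/41999 = 0.00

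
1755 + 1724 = 3479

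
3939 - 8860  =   - 4921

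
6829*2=13658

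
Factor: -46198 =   -  2^1*23099^1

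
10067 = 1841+8226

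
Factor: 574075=5^2*22963^1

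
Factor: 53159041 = 13^1*4089157^1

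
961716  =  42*22898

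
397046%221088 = 175958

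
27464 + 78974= 106438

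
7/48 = 7/48  =  0.15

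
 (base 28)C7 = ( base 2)101010111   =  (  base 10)343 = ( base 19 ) I1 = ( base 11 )292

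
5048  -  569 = 4479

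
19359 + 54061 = 73420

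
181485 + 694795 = 876280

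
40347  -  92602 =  - 52255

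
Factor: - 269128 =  - 2^3 * 33641^1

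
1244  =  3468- 2224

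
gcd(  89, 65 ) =1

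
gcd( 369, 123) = 123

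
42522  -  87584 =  - 45062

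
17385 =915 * 19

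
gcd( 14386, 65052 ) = 2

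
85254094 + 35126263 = 120380357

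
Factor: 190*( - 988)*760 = -2^6*5^2*13^1*19^3 = - 142667200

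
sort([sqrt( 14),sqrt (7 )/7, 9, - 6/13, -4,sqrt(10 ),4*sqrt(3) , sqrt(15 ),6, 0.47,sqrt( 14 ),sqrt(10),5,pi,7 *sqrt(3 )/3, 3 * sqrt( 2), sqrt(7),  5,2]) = [ - 4 , - 6/13, sqrt(7 ) /7,0.47,2,sqrt(7 ), pi , sqrt(10), sqrt( 10 ),sqrt( 14),sqrt( 14 ),sqrt( 15), 7 * sqrt(3)/3,3*sqrt( 2 ),5, 5, 6,4*sqrt(3 ), 9 ]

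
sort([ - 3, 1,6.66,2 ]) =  [-3,  1,2,6.66]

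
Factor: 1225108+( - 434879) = 11^1*19^2*199^1  =  790229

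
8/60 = 2/15 =0.13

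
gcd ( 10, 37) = 1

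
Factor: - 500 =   -  2^2*5^3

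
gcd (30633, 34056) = 3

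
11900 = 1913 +9987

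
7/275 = 7/275= 0.03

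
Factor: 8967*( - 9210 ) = - 2^1 * 3^2*5^1*7^2*61^1*307^1 =- 82586070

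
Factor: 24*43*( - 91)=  - 2^3 * 3^1*7^1*13^1*43^1 = -93912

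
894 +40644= 41538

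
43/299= 43/299=0.14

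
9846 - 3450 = 6396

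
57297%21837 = 13623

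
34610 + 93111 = 127721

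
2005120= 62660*32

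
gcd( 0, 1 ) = 1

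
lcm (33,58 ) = 1914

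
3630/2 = 1815=1815.00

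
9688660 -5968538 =3720122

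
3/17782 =3/17782= 0.00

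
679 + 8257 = 8936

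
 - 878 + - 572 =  - 1450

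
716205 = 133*5385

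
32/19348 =8/4837 = 0.00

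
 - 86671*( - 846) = 73323666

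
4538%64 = 58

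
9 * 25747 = 231723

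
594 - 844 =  - 250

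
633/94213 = 633/94213= 0.01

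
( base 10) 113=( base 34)3b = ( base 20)5d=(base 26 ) 49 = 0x71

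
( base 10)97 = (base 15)67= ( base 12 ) 81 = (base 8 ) 141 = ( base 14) 6d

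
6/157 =6/157= 0.04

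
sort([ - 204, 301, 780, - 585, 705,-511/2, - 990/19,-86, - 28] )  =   [ - 585, - 511/2, - 204, -86, - 990/19, - 28, 301,705,  780] 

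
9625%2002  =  1617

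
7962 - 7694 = 268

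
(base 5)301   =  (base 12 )64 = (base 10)76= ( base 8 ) 114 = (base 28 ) 2K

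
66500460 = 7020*9473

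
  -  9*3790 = - 34110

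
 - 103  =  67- 170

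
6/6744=1/1124  =  0.00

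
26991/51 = 529+4/17 = 529.24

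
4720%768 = 112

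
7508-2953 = 4555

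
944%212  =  96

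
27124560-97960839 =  - 70836279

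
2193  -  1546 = 647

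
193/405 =193/405 = 0.48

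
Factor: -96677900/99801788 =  - 5^2*11^1*179^1*491^1*  24950447^(-1)  =  - 24169475/24950447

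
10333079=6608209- - 3724870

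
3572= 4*893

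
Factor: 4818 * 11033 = 2^1 * 3^1*11^2*17^1*59^1*73^1 =53156994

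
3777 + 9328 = 13105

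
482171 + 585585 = 1067756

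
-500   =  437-937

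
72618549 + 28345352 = 100963901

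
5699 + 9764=15463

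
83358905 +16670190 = 100029095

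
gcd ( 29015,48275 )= 5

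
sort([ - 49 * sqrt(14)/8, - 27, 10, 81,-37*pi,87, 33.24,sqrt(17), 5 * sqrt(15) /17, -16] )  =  [ - 37*pi, - 27,-49*sqrt( 14)/8, - 16, 5 * sqrt( 15) /17,sqrt(17),  10, 33.24 , 81, 87] 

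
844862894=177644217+667218677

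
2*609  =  1218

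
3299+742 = 4041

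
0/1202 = 0 = 0.00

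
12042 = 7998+4044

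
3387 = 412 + 2975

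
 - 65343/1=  - 65343 =- 65343.00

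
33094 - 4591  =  28503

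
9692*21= 203532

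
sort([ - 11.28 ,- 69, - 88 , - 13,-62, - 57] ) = [ - 88, - 69, - 62, - 57, - 13, -11.28] 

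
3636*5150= 18725400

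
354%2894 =354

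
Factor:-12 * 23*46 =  - 2^3*3^1*23^2 = - 12696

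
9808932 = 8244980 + 1563952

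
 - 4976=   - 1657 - 3319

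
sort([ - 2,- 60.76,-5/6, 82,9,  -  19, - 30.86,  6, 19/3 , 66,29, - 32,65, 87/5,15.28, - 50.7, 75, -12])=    [ - 60.76,-50.7, - 32, - 30.86, - 19, - 12, - 2, -5/6, 6  ,  19/3,  9,15.28, 87/5,  29 , 65,66,75,82]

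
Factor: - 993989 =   -  139^1*7151^1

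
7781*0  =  0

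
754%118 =46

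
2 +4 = 6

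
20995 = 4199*5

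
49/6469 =49/6469=0.01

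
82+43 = 125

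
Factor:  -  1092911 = -1092911^1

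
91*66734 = 6072794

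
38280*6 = 229680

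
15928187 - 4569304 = 11358883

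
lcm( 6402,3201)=6402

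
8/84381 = 8/84381 = 0.00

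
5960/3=5960/3 =1986.67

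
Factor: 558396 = 2^2*3^2*15511^1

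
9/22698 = 1/2522 = 0.00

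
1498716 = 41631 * 36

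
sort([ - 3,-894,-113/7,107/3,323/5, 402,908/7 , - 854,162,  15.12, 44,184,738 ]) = [-894, - 854, - 113/7,- 3, 15.12, 107/3,44,323/5 , 908/7,162  ,  184,402 , 738] 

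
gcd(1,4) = 1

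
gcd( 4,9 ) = 1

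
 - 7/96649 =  - 1/13807 = -0.00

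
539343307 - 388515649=150827658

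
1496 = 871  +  625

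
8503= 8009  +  494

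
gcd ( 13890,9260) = 4630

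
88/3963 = 88/3963 = 0.02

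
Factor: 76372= 2^2*61^1*313^1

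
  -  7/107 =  - 1 + 100/107 = -0.07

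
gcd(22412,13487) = 1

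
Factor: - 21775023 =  - 3^2*1129^1*2143^1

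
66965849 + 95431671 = 162397520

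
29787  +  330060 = 359847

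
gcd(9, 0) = 9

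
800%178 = 88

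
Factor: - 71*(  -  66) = 4686 = 2^1*3^1 * 11^1*71^1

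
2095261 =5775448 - 3680187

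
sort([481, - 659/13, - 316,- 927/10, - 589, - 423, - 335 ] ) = [-589,-423, - 335,-316, - 927/10,-659/13, 481] 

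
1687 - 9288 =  - 7601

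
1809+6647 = 8456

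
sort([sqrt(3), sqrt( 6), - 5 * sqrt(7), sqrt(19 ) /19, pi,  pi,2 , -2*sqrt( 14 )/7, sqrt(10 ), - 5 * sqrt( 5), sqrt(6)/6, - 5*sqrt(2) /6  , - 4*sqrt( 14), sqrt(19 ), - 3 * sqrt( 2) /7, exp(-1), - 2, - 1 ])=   [  -  4 *sqrt(14),  -  5 * sqrt ( 7), - 5 * sqrt(5), - 2, -5*sqrt(2)/6, - 2 * sqrt(14) /7, - 1,-3*sqrt( 2) /7, sqrt(19 ) /19,  exp( - 1), sqrt( 6)/6,sqrt( 3),2, sqrt( 6),pi, pi,sqrt( 10 ), sqrt( 19)]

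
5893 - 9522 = - 3629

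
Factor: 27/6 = 2^( - 1)*3^2 = 9/2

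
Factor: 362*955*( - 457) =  - 157989470 = - 2^1*5^1 * 181^1*191^1*457^1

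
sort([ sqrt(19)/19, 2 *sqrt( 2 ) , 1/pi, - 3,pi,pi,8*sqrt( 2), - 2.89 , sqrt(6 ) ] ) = [-3,- 2.89  ,  sqrt ( 19 )/19, 1/pi, sqrt(6 ), 2*sqrt( 2), pi, pi,8*sqrt( 2)]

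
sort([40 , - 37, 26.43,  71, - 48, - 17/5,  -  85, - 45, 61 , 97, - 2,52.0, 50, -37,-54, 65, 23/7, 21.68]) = [ - 85, - 54,-48,-45, - 37, - 37,-17/5, - 2, 23/7,21.68, 26.43 , 40,50,  52.0, 61,65, 71, 97 ] 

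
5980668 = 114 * 52462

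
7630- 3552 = 4078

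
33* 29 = 957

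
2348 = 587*4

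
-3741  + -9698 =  - 13439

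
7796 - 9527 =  - 1731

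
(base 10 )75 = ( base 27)2l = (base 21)3c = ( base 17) 47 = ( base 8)113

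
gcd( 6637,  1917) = 1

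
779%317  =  145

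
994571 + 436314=1430885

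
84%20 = 4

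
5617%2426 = 765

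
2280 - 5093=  - 2813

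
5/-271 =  - 5/271 = - 0.02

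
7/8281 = 1/1183 = 0.00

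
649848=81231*8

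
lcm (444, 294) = 21756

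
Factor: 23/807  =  3^( - 1)*23^1*269^( - 1)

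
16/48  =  1/3   =  0.33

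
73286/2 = 36643  =  36643.00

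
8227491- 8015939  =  211552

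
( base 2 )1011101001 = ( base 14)3B3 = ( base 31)O1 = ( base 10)745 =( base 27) 10G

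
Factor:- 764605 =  - 5^1*37^1*4133^1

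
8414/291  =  28 + 266/291 = 28.91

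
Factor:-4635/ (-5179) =3^2*5^1*103^1 * 5179^( - 1)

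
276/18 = 46/3= 15.33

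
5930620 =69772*85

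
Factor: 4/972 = 1/243 = 3^ ( - 5 ) 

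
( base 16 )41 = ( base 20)35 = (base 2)1000001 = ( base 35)1u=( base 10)65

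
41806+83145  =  124951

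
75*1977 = 148275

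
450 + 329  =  779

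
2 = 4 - 2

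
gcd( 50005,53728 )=73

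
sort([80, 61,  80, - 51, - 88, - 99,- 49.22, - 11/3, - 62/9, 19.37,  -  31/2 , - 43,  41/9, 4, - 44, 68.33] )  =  [ - 99,- 88, - 51, - 49.22, - 44, - 43, - 31/2, - 62/9, - 11/3, 4, 41/9,19.37, 61, 68.33, 80,  80]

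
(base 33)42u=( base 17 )F6F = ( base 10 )4452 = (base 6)32340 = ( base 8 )10544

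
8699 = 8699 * 1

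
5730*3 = 17190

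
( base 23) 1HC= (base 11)778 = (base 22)1k8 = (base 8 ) 1644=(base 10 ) 932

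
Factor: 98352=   2^4*3^2*683^1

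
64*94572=6052608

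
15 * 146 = 2190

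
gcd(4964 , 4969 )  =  1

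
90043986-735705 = 89308281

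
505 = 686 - 181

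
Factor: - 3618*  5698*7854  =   - 161913068856 = - 2^3*3^4*7^2  *11^2*17^1*37^1 * 67^1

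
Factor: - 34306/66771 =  - 2^1*3^( - 3)*17^1* 1009^1*2473^(-1 )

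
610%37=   18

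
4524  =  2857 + 1667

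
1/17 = 1/17  =  0.06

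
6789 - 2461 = 4328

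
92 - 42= 50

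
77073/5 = 15414 + 3/5 = 15414.60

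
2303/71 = 2303/71 = 32.44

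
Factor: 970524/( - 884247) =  - 323508/294749 = - 2^2*3^1*7^(-1)*13^( - 1 )  *41^ (  -  1)*79^ ( - 1)*26959^1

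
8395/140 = 1679/28 = 59.96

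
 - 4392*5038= - 22126896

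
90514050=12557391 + 77956659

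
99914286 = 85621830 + 14292456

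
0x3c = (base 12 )50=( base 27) 26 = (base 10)60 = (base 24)2c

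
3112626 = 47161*66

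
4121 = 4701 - 580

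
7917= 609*13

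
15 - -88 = 103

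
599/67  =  8 + 63/67=8.94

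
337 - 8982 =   -  8645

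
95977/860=111 + 517/860  =  111.60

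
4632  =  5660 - 1028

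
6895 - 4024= 2871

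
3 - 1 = 2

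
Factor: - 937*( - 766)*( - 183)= - 131346786 = -  2^1 *3^1 * 61^1*383^1*937^1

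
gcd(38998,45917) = 629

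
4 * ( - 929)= - 3716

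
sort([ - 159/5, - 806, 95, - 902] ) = [-902, - 806, - 159/5, 95]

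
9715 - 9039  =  676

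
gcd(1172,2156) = 4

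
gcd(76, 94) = 2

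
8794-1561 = 7233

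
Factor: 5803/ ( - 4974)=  - 2^( -1) * 3^( - 1)*7^1 = -  7/6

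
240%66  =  42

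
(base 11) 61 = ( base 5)232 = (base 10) 67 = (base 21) 34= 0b1000011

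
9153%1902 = 1545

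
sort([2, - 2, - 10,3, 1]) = [ - 10,-2,1, 2, 3]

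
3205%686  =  461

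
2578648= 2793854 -215206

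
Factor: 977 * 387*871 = 3^2*13^1 * 43^1*67^1*977^1=329324229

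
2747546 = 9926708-7179162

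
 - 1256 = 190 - 1446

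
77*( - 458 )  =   -35266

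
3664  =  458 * 8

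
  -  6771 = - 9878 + 3107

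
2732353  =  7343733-4611380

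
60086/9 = 6676 + 2/9  =  6676.22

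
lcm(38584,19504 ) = 1774864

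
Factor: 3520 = 2^6*5^1*11^1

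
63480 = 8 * 7935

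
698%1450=698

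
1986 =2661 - 675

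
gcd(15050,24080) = 3010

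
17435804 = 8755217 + 8680587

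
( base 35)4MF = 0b1011000110101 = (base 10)5685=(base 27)7LF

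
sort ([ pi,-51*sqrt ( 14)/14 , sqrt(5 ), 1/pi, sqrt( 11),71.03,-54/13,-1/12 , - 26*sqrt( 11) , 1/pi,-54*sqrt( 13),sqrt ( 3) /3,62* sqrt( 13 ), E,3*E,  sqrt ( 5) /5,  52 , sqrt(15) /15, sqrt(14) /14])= [-54*sqrt(13),-26*sqrt( 11), - 51*sqrt ( 14 )/14,-54/13,-1/12,sqrt( 15)/15, sqrt( 14) /14 , 1/pi, 1/pi, sqrt( 5 ) /5,sqrt( 3)/3,sqrt(5),E,pi,sqrt( 11 ),3*E,52, 71.03, 62 *sqrt( 13) ]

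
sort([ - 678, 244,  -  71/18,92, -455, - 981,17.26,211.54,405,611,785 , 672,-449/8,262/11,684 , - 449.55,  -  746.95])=[ - 981, - 746.95, - 678, - 455,-449.55,-449/8, - 71/18,  17.26,262/11,92, 211.54,244,  405, 611,672,684,785 ] 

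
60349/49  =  1231 + 30/49 = 1231.61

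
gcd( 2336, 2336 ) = 2336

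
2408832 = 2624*918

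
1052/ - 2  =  -526+0/1 = -  526.00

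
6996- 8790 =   -  1794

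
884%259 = 107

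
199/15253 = 199/15253=0.01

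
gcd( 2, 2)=2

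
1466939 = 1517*967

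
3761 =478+3283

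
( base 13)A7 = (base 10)137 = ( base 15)92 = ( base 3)12002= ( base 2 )10001001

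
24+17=41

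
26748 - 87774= -61026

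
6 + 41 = 47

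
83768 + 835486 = 919254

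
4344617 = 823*5279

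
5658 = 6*943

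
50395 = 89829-39434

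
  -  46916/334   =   - 141+89/167 = -140.47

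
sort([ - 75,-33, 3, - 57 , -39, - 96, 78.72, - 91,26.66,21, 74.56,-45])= [-96, -91, - 75, - 57,  -  45, - 39,-33,3,  21, 26.66, 74.56,  78.72] 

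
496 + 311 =807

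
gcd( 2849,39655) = 77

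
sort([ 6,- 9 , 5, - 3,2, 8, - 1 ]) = [ - 9,-3, - 1, 2, 5 , 6,8]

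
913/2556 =913/2556 = 0.36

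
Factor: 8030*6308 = 50653240 =2^3 *5^1*11^1*19^1*73^1 * 83^1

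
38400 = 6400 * 6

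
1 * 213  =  213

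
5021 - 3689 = 1332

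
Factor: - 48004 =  - 2^2*11^1*1091^1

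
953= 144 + 809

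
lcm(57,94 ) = 5358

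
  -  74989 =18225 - 93214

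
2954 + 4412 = 7366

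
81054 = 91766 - 10712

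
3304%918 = 550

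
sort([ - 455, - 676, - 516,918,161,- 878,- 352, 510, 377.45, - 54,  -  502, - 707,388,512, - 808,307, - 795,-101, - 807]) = [ - 878, - 808, - 807, - 795 , - 707,-676, - 516, - 502, - 455, - 352, - 101, - 54,161, 307,377.45, 388,510,512, 918 ]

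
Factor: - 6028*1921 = - 2^2*11^1*17^1*113^1*137^1   =  - 11579788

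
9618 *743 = 7146174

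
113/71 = 1 + 42/71= 1.59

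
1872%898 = 76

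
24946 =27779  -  2833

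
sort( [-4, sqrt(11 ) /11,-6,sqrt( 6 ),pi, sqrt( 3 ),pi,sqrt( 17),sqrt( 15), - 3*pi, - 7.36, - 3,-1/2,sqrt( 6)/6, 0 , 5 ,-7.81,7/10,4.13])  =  [ - 3*pi, - 7.81 ,-7.36,-6,-4, - 3, - 1/2,0,sqrt( 11) /11,sqrt( 6) /6,7/10,sqrt( 3),sqrt ( 6 ),pi,pi,sqrt( 15 ),  sqrt ( 17), 4.13,5] 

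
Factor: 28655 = 5^1*11^1 * 521^1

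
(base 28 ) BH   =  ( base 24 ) DD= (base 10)325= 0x145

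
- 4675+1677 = -2998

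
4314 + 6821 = 11135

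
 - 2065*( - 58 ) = 119770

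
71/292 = 71/292 = 0.24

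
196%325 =196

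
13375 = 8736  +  4639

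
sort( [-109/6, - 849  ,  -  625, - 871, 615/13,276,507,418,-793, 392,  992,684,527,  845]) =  [-871, - 849, - 793, -625, -109/6,615/13, 276,392, 418,507,527,  684, 845,992]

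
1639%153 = 109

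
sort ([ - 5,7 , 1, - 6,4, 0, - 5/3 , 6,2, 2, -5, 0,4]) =[ - 6 , - 5 , - 5,-5/3,0, 0,1,2,2,4,4 , 6,7]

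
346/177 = 346/177 = 1.95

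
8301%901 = 192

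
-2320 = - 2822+502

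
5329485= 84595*63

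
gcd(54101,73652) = 1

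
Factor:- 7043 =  - 7043^1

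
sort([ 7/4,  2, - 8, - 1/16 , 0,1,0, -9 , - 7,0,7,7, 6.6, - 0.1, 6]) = [ - 9, - 8 , - 7, -0.1, - 1/16 , 0 , 0, 0,1 , 7/4, 2,6, 6.6,7 , 7]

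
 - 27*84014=- 2268378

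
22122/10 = 11061/5 = 2212.20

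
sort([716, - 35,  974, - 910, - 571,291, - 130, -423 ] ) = [-910 , - 571 ,-423 , - 130 , -35, 291,716, 974]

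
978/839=1 + 139/839 = 1.17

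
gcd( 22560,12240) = 240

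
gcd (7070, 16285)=5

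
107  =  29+78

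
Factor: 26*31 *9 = 7254 = 2^1 * 3^2  *13^1*31^1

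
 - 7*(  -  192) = 1344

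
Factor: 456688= 2^4* 17^1*23^1 * 73^1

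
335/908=335/908 =0.37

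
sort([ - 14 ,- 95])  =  [ - 95, - 14]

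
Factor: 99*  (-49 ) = - 3^2*7^2*11^1 = - 4851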